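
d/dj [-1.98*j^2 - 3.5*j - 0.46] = -3.96*j - 3.5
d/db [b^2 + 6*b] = 2*b + 6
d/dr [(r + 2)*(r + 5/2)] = 2*r + 9/2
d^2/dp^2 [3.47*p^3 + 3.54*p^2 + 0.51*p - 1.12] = 20.82*p + 7.08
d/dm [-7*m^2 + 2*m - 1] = 2 - 14*m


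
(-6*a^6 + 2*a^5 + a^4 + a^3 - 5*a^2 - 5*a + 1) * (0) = 0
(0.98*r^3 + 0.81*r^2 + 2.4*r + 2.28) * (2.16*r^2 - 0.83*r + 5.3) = 2.1168*r^5 + 0.9362*r^4 + 9.7057*r^3 + 7.2258*r^2 + 10.8276*r + 12.084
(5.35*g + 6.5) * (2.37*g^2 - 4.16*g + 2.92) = 12.6795*g^3 - 6.851*g^2 - 11.418*g + 18.98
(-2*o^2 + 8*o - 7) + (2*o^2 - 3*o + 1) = 5*o - 6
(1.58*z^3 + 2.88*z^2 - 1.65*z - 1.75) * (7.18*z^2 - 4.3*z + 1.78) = 11.3444*z^5 + 13.8844*z^4 - 21.4186*z^3 - 0.343599999999999*z^2 + 4.588*z - 3.115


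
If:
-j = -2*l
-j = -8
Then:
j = 8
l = 4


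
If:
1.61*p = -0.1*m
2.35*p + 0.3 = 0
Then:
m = 2.06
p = -0.13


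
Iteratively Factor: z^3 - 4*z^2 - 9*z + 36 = (z + 3)*(z^2 - 7*z + 12) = (z - 3)*(z + 3)*(z - 4)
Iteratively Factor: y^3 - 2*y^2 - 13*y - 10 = (y + 1)*(y^2 - 3*y - 10) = (y - 5)*(y + 1)*(y + 2)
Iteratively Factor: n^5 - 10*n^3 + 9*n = (n)*(n^4 - 10*n^2 + 9) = n*(n + 3)*(n^3 - 3*n^2 - n + 3) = n*(n + 1)*(n + 3)*(n^2 - 4*n + 3) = n*(n - 1)*(n + 1)*(n + 3)*(n - 3)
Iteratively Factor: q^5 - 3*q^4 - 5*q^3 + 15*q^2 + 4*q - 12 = (q + 2)*(q^4 - 5*q^3 + 5*q^2 + 5*q - 6) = (q - 1)*(q + 2)*(q^3 - 4*q^2 + q + 6) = (q - 1)*(q + 1)*(q + 2)*(q^2 - 5*q + 6) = (q - 3)*(q - 1)*(q + 1)*(q + 2)*(q - 2)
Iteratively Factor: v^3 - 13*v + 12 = (v - 1)*(v^2 + v - 12) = (v - 1)*(v + 4)*(v - 3)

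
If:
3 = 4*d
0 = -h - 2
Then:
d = 3/4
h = -2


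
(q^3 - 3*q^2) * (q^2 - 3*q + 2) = q^5 - 6*q^4 + 11*q^3 - 6*q^2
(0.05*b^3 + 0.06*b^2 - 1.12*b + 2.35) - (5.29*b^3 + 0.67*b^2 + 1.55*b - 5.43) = -5.24*b^3 - 0.61*b^2 - 2.67*b + 7.78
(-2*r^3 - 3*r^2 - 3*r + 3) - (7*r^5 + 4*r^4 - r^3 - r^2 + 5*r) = -7*r^5 - 4*r^4 - r^3 - 2*r^2 - 8*r + 3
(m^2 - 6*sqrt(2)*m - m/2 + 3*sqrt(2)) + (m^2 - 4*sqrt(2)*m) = 2*m^2 - 10*sqrt(2)*m - m/2 + 3*sqrt(2)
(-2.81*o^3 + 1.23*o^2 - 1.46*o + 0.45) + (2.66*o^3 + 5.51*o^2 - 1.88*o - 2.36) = -0.15*o^3 + 6.74*o^2 - 3.34*o - 1.91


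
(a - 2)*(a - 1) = a^2 - 3*a + 2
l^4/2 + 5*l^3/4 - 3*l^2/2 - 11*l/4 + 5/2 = (l/2 + 1)*(l - 1)^2*(l + 5/2)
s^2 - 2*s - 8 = (s - 4)*(s + 2)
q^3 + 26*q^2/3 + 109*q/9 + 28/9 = (q + 1/3)*(q + 4/3)*(q + 7)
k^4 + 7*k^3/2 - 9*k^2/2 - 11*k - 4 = (k - 2)*(k + 1/2)*(k + 1)*(k + 4)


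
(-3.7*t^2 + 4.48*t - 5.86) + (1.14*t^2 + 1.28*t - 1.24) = -2.56*t^2 + 5.76*t - 7.1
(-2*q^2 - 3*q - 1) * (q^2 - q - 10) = -2*q^4 - q^3 + 22*q^2 + 31*q + 10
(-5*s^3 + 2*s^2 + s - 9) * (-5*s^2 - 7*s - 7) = 25*s^5 + 25*s^4 + 16*s^3 + 24*s^2 + 56*s + 63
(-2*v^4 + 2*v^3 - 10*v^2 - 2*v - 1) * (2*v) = -4*v^5 + 4*v^4 - 20*v^3 - 4*v^2 - 2*v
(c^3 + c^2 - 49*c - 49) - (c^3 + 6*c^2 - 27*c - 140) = -5*c^2 - 22*c + 91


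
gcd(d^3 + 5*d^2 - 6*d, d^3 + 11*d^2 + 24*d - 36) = d^2 + 5*d - 6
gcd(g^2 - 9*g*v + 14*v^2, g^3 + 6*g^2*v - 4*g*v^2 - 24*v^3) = -g + 2*v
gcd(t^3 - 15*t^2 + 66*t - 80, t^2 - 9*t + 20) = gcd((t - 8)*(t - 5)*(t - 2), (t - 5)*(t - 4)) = t - 5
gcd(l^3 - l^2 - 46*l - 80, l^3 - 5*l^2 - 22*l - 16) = l^2 - 6*l - 16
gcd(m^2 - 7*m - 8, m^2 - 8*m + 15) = 1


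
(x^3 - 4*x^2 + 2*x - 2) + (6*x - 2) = x^3 - 4*x^2 + 8*x - 4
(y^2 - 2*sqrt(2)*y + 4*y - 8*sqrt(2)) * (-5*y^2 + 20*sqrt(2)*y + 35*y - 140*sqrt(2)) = -5*y^4 + 15*y^3 + 30*sqrt(2)*y^3 - 90*sqrt(2)*y^2 + 60*y^2 - 840*sqrt(2)*y + 240*y + 2240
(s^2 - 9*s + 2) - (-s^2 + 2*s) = 2*s^2 - 11*s + 2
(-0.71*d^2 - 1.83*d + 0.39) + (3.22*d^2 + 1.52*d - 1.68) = 2.51*d^2 - 0.31*d - 1.29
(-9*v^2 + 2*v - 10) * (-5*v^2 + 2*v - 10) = 45*v^4 - 28*v^3 + 144*v^2 - 40*v + 100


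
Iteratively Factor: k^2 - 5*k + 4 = (k - 1)*(k - 4)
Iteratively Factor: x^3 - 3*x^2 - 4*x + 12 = (x + 2)*(x^2 - 5*x + 6) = (x - 2)*(x + 2)*(x - 3)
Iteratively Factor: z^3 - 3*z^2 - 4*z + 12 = (z - 3)*(z^2 - 4) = (z - 3)*(z + 2)*(z - 2)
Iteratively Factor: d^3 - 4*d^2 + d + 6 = (d + 1)*(d^2 - 5*d + 6) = (d - 2)*(d + 1)*(d - 3)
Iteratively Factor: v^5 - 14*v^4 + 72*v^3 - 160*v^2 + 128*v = (v - 4)*(v^4 - 10*v^3 + 32*v^2 - 32*v) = (v - 4)^2*(v^3 - 6*v^2 + 8*v) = (v - 4)^3*(v^2 - 2*v) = v*(v - 4)^3*(v - 2)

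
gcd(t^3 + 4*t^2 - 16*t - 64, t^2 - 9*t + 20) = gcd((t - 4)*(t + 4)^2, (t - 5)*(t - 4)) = t - 4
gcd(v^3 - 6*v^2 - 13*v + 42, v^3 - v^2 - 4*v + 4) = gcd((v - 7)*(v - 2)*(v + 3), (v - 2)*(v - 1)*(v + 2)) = v - 2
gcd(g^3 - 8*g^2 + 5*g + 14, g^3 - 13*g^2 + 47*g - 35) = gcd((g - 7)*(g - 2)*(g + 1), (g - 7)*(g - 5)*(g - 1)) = g - 7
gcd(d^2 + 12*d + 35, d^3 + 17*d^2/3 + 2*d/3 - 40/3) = d + 5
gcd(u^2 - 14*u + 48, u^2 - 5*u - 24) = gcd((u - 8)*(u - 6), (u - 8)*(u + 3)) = u - 8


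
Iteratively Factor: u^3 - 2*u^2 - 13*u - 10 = (u - 5)*(u^2 + 3*u + 2) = (u - 5)*(u + 1)*(u + 2)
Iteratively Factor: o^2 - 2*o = (o)*(o - 2)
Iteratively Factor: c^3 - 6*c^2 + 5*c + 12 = (c + 1)*(c^2 - 7*c + 12) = (c - 4)*(c + 1)*(c - 3)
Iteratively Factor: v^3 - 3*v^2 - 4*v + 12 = (v - 2)*(v^2 - v - 6) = (v - 2)*(v + 2)*(v - 3)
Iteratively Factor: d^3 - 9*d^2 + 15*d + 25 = (d - 5)*(d^2 - 4*d - 5) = (d - 5)^2*(d + 1)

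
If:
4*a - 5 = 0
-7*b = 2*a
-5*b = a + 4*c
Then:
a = 5/4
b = -5/14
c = 15/112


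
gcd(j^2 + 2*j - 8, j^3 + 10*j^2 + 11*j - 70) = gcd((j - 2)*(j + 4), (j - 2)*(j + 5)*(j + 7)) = j - 2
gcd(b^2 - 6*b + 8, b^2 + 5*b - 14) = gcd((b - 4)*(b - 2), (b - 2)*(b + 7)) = b - 2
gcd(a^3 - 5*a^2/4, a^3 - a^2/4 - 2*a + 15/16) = a - 5/4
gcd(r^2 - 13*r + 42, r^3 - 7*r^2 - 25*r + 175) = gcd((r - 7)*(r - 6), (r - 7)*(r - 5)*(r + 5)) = r - 7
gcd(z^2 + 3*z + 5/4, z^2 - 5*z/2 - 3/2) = z + 1/2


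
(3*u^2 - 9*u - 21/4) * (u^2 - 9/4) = 3*u^4 - 9*u^3 - 12*u^2 + 81*u/4 + 189/16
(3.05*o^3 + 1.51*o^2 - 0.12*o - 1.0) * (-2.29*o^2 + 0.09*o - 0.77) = -6.9845*o^5 - 3.1834*o^4 - 1.9378*o^3 + 1.1165*o^2 + 0.0024*o + 0.77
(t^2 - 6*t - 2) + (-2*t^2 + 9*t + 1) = -t^2 + 3*t - 1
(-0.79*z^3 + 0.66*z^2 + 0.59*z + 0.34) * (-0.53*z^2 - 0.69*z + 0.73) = 0.4187*z^5 + 0.1953*z^4 - 1.3448*z^3 - 0.1055*z^2 + 0.1961*z + 0.2482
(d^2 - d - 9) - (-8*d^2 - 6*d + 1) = 9*d^2 + 5*d - 10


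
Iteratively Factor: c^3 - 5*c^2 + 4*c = (c - 4)*(c^2 - c) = (c - 4)*(c - 1)*(c)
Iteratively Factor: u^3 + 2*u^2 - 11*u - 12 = (u + 1)*(u^2 + u - 12) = (u + 1)*(u + 4)*(u - 3)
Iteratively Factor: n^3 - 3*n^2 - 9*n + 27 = (n - 3)*(n^2 - 9) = (n - 3)^2*(n + 3)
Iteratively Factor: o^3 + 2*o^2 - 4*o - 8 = (o + 2)*(o^2 - 4) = (o + 2)^2*(o - 2)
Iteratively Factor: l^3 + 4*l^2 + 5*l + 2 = (l + 1)*(l^2 + 3*l + 2) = (l + 1)^2*(l + 2)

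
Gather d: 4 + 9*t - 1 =9*t + 3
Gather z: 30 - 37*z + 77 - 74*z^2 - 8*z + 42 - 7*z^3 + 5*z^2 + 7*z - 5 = -7*z^3 - 69*z^2 - 38*z + 144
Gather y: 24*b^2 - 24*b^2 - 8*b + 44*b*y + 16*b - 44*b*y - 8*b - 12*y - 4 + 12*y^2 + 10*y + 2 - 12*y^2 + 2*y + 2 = 0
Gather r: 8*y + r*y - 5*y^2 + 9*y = r*y - 5*y^2 + 17*y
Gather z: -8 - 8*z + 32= 24 - 8*z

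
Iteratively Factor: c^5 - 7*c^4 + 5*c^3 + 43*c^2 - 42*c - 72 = (c + 1)*(c^4 - 8*c^3 + 13*c^2 + 30*c - 72) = (c + 1)*(c + 2)*(c^3 - 10*c^2 + 33*c - 36) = (c - 3)*(c + 1)*(c + 2)*(c^2 - 7*c + 12) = (c - 3)^2*(c + 1)*(c + 2)*(c - 4)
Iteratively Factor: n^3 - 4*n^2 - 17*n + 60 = (n - 5)*(n^2 + n - 12) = (n - 5)*(n + 4)*(n - 3)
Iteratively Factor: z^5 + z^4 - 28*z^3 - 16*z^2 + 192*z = (z)*(z^4 + z^3 - 28*z^2 - 16*z + 192) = z*(z - 4)*(z^3 + 5*z^2 - 8*z - 48) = z*(z - 4)*(z - 3)*(z^2 + 8*z + 16) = z*(z - 4)*(z - 3)*(z + 4)*(z + 4)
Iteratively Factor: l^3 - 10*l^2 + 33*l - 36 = (l - 3)*(l^2 - 7*l + 12) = (l - 4)*(l - 3)*(l - 3)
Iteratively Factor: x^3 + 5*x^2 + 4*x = (x + 1)*(x^2 + 4*x) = x*(x + 1)*(x + 4)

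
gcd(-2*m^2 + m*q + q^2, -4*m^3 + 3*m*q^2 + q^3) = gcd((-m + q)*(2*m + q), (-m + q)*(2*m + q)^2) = -2*m^2 + m*q + q^2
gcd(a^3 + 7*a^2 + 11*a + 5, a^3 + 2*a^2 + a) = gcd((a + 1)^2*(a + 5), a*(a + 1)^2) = a^2 + 2*a + 1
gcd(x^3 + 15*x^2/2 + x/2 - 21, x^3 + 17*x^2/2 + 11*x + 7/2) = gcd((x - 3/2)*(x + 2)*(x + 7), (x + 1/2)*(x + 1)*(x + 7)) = x + 7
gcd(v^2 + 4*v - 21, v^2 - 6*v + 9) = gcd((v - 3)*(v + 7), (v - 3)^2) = v - 3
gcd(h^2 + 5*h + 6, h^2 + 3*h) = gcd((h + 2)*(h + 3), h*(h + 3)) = h + 3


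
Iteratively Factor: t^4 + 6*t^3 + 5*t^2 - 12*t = (t)*(t^3 + 6*t^2 + 5*t - 12) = t*(t - 1)*(t^2 + 7*t + 12) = t*(t - 1)*(t + 4)*(t + 3)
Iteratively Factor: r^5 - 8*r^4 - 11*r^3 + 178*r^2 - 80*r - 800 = (r - 4)*(r^4 - 4*r^3 - 27*r^2 + 70*r + 200) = (r - 5)*(r - 4)*(r^3 + r^2 - 22*r - 40) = (r - 5)*(r - 4)*(r + 2)*(r^2 - r - 20) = (r - 5)^2*(r - 4)*(r + 2)*(r + 4)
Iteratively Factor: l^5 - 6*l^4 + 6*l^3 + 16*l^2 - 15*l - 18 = (l - 2)*(l^4 - 4*l^3 - 2*l^2 + 12*l + 9) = (l - 2)*(l + 1)*(l^3 - 5*l^2 + 3*l + 9) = (l - 2)*(l + 1)^2*(l^2 - 6*l + 9) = (l - 3)*(l - 2)*(l + 1)^2*(l - 3)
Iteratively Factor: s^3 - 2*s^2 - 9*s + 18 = (s - 2)*(s^2 - 9) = (s - 3)*(s - 2)*(s + 3)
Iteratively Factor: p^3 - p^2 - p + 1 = (p - 1)*(p^2 - 1) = (p - 1)^2*(p + 1)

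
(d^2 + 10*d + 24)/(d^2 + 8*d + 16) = (d + 6)/(d + 4)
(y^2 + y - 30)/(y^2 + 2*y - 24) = (y - 5)/(y - 4)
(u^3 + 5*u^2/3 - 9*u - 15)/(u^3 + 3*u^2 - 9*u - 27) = (u + 5/3)/(u + 3)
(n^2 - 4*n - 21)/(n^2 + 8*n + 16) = (n^2 - 4*n - 21)/(n^2 + 8*n + 16)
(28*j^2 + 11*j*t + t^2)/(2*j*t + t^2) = (28*j^2 + 11*j*t + t^2)/(t*(2*j + t))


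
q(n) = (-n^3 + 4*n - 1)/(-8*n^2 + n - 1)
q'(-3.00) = 0.18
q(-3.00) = -0.18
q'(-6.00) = 0.14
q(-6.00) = -0.65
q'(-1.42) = 0.37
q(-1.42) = 0.21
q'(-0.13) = -0.20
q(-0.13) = 1.20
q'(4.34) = 0.15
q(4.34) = 0.44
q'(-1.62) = 0.32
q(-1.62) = 0.14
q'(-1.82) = 0.28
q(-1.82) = 0.08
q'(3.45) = 0.16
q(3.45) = 0.30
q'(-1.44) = 0.37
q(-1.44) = 0.20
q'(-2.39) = 0.22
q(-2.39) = -0.06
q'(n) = (4 - 3*n^2)/(-8*n^2 + n - 1) + (16*n - 1)*(-n^3 + 4*n - 1)/(-8*n^2 + n - 1)^2 = (-(16*n - 1)*(n^3 - 4*n + 1) + (3*n^2 - 4)*(8*n^2 - n + 1))/(8*n^2 - n + 1)^2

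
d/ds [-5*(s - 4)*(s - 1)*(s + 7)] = -15*s^2 - 20*s + 155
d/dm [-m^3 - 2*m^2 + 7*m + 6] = -3*m^2 - 4*m + 7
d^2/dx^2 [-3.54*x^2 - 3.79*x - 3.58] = -7.08000000000000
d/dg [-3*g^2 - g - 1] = -6*g - 1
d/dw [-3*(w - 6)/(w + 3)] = -27/(w + 3)^2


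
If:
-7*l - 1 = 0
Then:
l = -1/7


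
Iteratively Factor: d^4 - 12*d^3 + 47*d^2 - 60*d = (d - 5)*(d^3 - 7*d^2 + 12*d) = (d - 5)*(d - 4)*(d^2 - 3*d) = d*(d - 5)*(d - 4)*(d - 3)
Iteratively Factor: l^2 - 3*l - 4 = (l - 4)*(l + 1)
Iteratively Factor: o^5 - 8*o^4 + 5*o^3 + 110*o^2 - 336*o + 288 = (o + 4)*(o^4 - 12*o^3 + 53*o^2 - 102*o + 72) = (o - 4)*(o + 4)*(o^3 - 8*o^2 + 21*o - 18) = (o - 4)*(o - 2)*(o + 4)*(o^2 - 6*o + 9) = (o - 4)*(o - 3)*(o - 2)*(o + 4)*(o - 3)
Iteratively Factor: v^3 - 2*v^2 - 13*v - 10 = (v + 1)*(v^2 - 3*v - 10) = (v - 5)*(v + 1)*(v + 2)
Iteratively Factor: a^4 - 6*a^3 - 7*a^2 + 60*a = (a + 3)*(a^3 - 9*a^2 + 20*a) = a*(a + 3)*(a^2 - 9*a + 20) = a*(a - 5)*(a + 3)*(a - 4)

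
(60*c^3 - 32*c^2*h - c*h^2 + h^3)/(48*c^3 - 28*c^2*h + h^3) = (5*c - h)/(4*c - h)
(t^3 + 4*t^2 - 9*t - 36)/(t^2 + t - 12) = t + 3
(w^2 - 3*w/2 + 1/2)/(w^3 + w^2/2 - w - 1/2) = (2*w - 1)/(2*w^2 + 3*w + 1)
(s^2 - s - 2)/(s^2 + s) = (s - 2)/s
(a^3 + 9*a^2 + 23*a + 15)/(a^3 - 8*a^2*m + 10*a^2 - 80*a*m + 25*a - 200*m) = (a^2 + 4*a + 3)/(a^2 - 8*a*m + 5*a - 40*m)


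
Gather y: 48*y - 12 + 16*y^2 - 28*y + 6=16*y^2 + 20*y - 6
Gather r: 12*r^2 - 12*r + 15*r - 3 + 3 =12*r^2 + 3*r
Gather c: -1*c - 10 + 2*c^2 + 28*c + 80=2*c^2 + 27*c + 70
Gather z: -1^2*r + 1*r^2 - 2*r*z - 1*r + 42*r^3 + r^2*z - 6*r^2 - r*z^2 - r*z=42*r^3 - 5*r^2 - r*z^2 - 2*r + z*(r^2 - 3*r)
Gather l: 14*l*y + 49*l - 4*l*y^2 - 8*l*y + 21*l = l*(-4*y^2 + 6*y + 70)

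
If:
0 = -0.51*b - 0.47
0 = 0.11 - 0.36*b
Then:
No Solution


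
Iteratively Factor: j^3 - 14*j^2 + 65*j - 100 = (j - 4)*(j^2 - 10*j + 25) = (j - 5)*(j - 4)*(j - 5)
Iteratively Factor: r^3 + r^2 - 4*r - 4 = (r + 1)*(r^2 - 4) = (r + 1)*(r + 2)*(r - 2)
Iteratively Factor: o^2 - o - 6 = (o + 2)*(o - 3)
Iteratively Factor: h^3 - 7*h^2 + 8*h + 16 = (h - 4)*(h^2 - 3*h - 4) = (h - 4)^2*(h + 1)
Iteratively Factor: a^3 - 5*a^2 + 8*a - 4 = (a - 1)*(a^2 - 4*a + 4) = (a - 2)*(a - 1)*(a - 2)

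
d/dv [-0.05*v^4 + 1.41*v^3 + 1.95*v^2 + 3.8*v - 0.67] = -0.2*v^3 + 4.23*v^2 + 3.9*v + 3.8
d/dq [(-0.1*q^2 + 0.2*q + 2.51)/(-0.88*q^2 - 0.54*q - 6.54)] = (0.23*q^2 + 5.7256*q + 0.0473999999999999)/(0.7744*q^4 + 0.9504*q^3 + 11.802*q^2 + 7.0632*q + 42.7716)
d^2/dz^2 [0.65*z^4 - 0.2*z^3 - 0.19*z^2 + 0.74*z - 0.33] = 7.8*z^2 - 1.2*z - 0.38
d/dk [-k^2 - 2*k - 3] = -2*k - 2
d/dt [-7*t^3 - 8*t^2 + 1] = t*(-21*t - 16)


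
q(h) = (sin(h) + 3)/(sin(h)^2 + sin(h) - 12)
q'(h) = (-2*sin(h)*cos(h) - cos(h))*(sin(h) + 3)/(sin(h)^2 + sin(h) - 12)^2 + cos(h)/(sin(h)^2 + sin(h) - 12) = (-6*sin(h) + cos(h)^2 - 16)*cos(h)/(sin(h)^2 + sin(h) - 12)^2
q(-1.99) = -0.17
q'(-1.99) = 0.03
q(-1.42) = -0.17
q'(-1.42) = -0.01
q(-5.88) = -0.30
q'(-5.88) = -0.12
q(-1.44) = -0.17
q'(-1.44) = -0.01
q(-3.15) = -0.25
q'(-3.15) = 0.10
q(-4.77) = -0.40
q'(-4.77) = -0.01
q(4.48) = -0.17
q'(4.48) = 0.02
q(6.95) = -0.33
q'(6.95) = -0.12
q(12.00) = -0.20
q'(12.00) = -0.07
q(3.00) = -0.27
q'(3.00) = 0.11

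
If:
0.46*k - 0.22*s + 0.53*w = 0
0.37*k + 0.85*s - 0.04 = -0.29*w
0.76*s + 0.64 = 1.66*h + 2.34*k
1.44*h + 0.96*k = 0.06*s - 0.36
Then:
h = -0.80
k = 0.82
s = -0.06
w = -0.74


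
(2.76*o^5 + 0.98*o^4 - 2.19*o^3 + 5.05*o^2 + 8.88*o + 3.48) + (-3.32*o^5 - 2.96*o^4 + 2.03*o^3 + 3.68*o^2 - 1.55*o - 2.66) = -0.56*o^5 - 1.98*o^4 - 0.16*o^3 + 8.73*o^2 + 7.33*o + 0.82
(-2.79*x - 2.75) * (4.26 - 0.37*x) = 1.0323*x^2 - 10.8679*x - 11.715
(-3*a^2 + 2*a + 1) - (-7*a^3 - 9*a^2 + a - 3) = 7*a^3 + 6*a^2 + a + 4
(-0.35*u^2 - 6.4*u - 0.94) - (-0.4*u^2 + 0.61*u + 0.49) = 0.05*u^2 - 7.01*u - 1.43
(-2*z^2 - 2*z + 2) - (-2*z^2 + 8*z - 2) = 4 - 10*z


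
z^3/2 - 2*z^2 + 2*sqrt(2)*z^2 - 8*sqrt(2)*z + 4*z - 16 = (z/2 + sqrt(2))*(z - 4)*(z + 2*sqrt(2))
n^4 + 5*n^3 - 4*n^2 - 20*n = n*(n - 2)*(n + 2)*(n + 5)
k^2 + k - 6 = (k - 2)*(k + 3)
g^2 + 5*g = g*(g + 5)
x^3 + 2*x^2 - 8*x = x*(x - 2)*(x + 4)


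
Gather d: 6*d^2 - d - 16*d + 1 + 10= 6*d^2 - 17*d + 11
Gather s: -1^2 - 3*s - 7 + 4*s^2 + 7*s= 4*s^2 + 4*s - 8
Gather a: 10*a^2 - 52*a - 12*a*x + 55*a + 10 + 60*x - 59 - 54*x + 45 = 10*a^2 + a*(3 - 12*x) + 6*x - 4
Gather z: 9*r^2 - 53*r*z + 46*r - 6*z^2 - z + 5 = 9*r^2 + 46*r - 6*z^2 + z*(-53*r - 1) + 5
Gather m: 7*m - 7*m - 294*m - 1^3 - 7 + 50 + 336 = 378 - 294*m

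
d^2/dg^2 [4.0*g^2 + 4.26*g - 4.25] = 8.00000000000000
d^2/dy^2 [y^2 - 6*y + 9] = 2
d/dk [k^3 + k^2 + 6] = k*(3*k + 2)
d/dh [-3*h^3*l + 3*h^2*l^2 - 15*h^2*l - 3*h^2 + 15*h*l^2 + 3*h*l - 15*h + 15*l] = -9*h^2*l + 6*h*l^2 - 30*h*l - 6*h + 15*l^2 + 3*l - 15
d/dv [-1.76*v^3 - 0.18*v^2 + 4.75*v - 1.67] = -5.28*v^2 - 0.36*v + 4.75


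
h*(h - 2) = h^2 - 2*h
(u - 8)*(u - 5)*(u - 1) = u^3 - 14*u^2 + 53*u - 40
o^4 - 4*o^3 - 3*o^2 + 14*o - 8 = (o - 4)*(o - 1)^2*(o + 2)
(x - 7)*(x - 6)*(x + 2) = x^3 - 11*x^2 + 16*x + 84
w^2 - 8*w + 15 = (w - 5)*(w - 3)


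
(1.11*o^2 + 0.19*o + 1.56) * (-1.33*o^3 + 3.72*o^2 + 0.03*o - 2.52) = -1.4763*o^5 + 3.8765*o^4 - 1.3347*o^3 + 3.0117*o^2 - 0.432*o - 3.9312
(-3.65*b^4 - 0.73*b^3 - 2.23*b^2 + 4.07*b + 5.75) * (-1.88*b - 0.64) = 6.862*b^5 + 3.7084*b^4 + 4.6596*b^3 - 6.2244*b^2 - 13.4148*b - 3.68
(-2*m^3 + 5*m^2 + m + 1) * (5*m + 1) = -10*m^4 + 23*m^3 + 10*m^2 + 6*m + 1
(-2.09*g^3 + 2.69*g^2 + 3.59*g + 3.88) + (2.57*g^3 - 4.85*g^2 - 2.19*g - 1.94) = 0.48*g^3 - 2.16*g^2 + 1.4*g + 1.94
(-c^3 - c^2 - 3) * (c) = -c^4 - c^3 - 3*c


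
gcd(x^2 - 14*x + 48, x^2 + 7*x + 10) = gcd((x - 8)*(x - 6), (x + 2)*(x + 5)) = 1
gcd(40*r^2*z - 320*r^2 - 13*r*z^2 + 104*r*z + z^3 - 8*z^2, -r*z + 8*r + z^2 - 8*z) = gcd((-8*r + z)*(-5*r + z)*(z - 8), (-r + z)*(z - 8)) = z - 8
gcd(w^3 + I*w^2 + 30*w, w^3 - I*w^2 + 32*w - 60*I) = w^2 + I*w + 30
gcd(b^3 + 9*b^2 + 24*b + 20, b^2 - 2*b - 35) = b + 5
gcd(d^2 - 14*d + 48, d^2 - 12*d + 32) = d - 8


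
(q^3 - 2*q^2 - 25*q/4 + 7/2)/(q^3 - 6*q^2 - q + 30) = (q^2 - 4*q + 7/4)/(q^2 - 8*q + 15)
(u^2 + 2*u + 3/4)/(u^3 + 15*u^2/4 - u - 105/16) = 4*(2*u + 1)/(8*u^2 + 18*u - 35)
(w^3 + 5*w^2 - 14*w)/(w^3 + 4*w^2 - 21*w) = (w - 2)/(w - 3)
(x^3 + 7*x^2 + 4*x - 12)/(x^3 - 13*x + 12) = (x^2 + 8*x + 12)/(x^2 + x - 12)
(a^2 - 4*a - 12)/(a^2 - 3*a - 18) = (a + 2)/(a + 3)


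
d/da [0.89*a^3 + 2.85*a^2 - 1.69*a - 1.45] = 2.67*a^2 + 5.7*a - 1.69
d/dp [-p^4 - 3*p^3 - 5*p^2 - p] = -4*p^3 - 9*p^2 - 10*p - 1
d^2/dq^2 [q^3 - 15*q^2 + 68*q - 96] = 6*q - 30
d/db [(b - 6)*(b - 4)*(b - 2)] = 3*b^2 - 24*b + 44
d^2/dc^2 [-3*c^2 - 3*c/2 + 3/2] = -6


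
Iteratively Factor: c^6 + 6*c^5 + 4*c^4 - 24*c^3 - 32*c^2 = (c + 2)*(c^5 + 4*c^4 - 4*c^3 - 16*c^2) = c*(c + 2)*(c^4 + 4*c^3 - 4*c^2 - 16*c) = c^2*(c + 2)*(c^3 + 4*c^2 - 4*c - 16) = c^2*(c + 2)^2*(c^2 + 2*c - 8) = c^2*(c - 2)*(c + 2)^2*(c + 4)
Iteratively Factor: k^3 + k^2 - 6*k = (k - 2)*(k^2 + 3*k) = k*(k - 2)*(k + 3)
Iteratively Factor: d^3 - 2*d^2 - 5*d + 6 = (d - 3)*(d^2 + d - 2) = (d - 3)*(d + 2)*(d - 1)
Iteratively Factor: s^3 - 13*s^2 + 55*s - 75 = (s - 3)*(s^2 - 10*s + 25) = (s - 5)*(s - 3)*(s - 5)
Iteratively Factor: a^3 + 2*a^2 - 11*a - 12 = (a - 3)*(a^2 + 5*a + 4) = (a - 3)*(a + 4)*(a + 1)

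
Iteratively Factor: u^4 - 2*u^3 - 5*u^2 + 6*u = (u)*(u^3 - 2*u^2 - 5*u + 6) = u*(u - 1)*(u^2 - u - 6) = u*(u - 3)*(u - 1)*(u + 2)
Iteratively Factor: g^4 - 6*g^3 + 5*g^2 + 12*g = (g)*(g^3 - 6*g^2 + 5*g + 12) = g*(g + 1)*(g^2 - 7*g + 12) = g*(g - 3)*(g + 1)*(g - 4)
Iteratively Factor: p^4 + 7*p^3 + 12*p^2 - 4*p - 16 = (p + 2)*(p^3 + 5*p^2 + 2*p - 8) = (p + 2)^2*(p^2 + 3*p - 4) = (p + 2)^2*(p + 4)*(p - 1)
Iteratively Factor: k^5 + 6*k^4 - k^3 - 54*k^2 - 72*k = (k)*(k^4 + 6*k^3 - k^2 - 54*k - 72) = k*(k + 3)*(k^3 + 3*k^2 - 10*k - 24) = k*(k + 2)*(k + 3)*(k^2 + k - 12) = k*(k - 3)*(k + 2)*(k + 3)*(k + 4)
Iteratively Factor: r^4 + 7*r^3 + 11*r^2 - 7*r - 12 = (r + 1)*(r^3 + 6*r^2 + 5*r - 12) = (r - 1)*(r + 1)*(r^2 + 7*r + 12) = (r - 1)*(r + 1)*(r + 3)*(r + 4)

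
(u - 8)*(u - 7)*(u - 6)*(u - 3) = u^4 - 24*u^3 + 209*u^2 - 774*u + 1008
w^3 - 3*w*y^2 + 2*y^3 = (w - y)^2*(w + 2*y)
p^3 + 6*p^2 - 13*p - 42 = (p - 3)*(p + 2)*(p + 7)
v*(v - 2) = v^2 - 2*v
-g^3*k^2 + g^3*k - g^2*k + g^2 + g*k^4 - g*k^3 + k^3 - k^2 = (-g + k)*(g + k)*(k - 1)*(g*k + 1)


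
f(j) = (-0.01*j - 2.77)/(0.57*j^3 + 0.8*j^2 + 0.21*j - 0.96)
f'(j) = (-0.01*j - 2.77)*(-1.71*j^2 - 1.6*j - 0.21)/(0.57*j^3 + 0.8*j^2 + 0.21*j - 0.96)^2 - 0.01/(0.57*j^3 + 0.8*j^2 + 0.21*j - 0.96) = (0.0114*j^3 + 4.7447*j^2 + 4.432*j + 0.5913)/(0.3249*j^6 + 0.912*j^5 + 0.8794*j^4 - 0.7584*j^3 - 1.4919*j^2 - 0.4032*j + 0.9216)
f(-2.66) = 0.42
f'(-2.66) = 0.51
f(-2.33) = 0.64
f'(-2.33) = 0.85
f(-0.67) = 3.03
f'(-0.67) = -0.30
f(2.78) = -0.15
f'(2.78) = 0.15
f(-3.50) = 0.17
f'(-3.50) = 0.16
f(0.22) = 3.19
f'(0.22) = 2.38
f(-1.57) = 1.81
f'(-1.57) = 2.28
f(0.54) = 5.30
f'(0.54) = 15.94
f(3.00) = -0.13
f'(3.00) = 0.11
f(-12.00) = 0.00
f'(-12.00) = 0.00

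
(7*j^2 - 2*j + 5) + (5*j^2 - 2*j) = 12*j^2 - 4*j + 5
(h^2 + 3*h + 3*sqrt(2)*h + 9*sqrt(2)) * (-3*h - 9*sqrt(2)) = -3*h^3 - 18*sqrt(2)*h^2 - 9*h^2 - 54*sqrt(2)*h - 54*h - 162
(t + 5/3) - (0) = t + 5/3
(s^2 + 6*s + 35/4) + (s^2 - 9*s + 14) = 2*s^2 - 3*s + 91/4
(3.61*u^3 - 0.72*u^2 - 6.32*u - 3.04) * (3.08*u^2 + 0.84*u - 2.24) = 11.1188*u^5 + 0.8148*u^4 - 28.1568*u^3 - 13.0592*u^2 + 11.6032*u + 6.8096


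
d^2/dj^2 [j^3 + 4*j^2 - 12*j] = 6*j + 8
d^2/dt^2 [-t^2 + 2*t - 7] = -2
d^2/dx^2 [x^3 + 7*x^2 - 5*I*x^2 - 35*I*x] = 6*x + 14 - 10*I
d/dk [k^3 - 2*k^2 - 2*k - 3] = 3*k^2 - 4*k - 2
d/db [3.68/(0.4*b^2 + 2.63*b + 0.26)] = (-2.944*b - 9.6784)/(0.4*b^2 + 2.63*b + 0.26)^2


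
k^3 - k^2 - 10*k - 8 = (k - 4)*(k + 1)*(k + 2)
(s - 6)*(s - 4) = s^2 - 10*s + 24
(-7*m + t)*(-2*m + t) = 14*m^2 - 9*m*t + t^2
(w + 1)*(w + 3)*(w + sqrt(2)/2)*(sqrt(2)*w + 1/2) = sqrt(2)*w^4 + 3*w^3/2 + 4*sqrt(2)*w^3 + 13*sqrt(2)*w^2/4 + 6*w^2 + sqrt(2)*w + 9*w/2 + 3*sqrt(2)/4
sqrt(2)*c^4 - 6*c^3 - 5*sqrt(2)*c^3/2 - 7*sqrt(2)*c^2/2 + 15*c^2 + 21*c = c*(c - 7/2)*(c - 3*sqrt(2))*(sqrt(2)*c + sqrt(2))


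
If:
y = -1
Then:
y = -1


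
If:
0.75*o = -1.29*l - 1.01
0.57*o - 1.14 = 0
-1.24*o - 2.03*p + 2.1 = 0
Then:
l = -1.95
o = 2.00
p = -0.19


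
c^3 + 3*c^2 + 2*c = c*(c + 1)*(c + 2)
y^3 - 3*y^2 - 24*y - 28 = (y - 7)*(y + 2)^2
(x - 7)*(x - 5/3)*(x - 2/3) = x^3 - 28*x^2/3 + 157*x/9 - 70/9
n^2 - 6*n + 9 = (n - 3)^2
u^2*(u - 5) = u^3 - 5*u^2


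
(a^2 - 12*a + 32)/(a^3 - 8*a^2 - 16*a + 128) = 1/(a + 4)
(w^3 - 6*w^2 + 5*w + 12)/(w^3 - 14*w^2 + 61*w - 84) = (w + 1)/(w - 7)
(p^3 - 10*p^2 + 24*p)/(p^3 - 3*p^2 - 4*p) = (p - 6)/(p + 1)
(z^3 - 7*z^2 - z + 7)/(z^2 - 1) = z - 7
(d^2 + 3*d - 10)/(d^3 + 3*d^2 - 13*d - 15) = (d - 2)/(d^2 - 2*d - 3)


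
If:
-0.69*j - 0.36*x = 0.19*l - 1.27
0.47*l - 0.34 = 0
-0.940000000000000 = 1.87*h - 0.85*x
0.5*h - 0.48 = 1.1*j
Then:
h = 0.94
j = -0.01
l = 0.72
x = 3.17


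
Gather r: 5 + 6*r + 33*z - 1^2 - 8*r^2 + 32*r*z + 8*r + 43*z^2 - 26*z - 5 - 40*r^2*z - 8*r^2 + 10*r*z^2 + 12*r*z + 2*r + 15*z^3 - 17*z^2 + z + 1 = r^2*(-40*z - 16) + r*(10*z^2 + 44*z + 16) + 15*z^3 + 26*z^2 + 8*z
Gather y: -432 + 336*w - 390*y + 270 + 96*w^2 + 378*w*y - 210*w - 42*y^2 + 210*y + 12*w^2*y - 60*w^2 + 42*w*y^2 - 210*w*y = 36*w^2 + 126*w + y^2*(42*w - 42) + y*(12*w^2 + 168*w - 180) - 162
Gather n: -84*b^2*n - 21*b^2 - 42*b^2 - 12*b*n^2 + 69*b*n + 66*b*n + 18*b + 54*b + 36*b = -63*b^2 - 12*b*n^2 + 108*b + n*(-84*b^2 + 135*b)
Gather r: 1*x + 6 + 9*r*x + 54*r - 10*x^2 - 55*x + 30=r*(9*x + 54) - 10*x^2 - 54*x + 36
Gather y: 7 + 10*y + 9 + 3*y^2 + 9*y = 3*y^2 + 19*y + 16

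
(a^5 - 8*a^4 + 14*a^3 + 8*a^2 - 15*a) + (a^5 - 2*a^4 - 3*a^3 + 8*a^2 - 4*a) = 2*a^5 - 10*a^4 + 11*a^3 + 16*a^2 - 19*a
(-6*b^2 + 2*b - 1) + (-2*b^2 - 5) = -8*b^2 + 2*b - 6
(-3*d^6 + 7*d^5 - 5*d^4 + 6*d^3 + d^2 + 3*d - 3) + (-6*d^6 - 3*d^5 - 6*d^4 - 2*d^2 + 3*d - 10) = -9*d^6 + 4*d^5 - 11*d^4 + 6*d^3 - d^2 + 6*d - 13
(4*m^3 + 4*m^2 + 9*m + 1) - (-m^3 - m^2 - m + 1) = 5*m^3 + 5*m^2 + 10*m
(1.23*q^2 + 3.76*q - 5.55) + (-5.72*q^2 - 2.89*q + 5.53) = -4.49*q^2 + 0.87*q - 0.0199999999999996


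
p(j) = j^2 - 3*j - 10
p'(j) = 2*j - 3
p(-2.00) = 0.00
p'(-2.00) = -7.00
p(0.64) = -11.51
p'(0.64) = -1.72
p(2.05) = -11.95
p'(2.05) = 1.10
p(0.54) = -11.33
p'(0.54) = -1.92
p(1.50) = -12.25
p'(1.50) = 0.00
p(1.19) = -12.15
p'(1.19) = -0.62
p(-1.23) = -4.80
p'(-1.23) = -5.46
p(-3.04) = 8.36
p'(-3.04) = -9.08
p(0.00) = -10.00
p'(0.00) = -3.00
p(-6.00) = 44.00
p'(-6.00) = -15.00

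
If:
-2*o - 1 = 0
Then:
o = -1/2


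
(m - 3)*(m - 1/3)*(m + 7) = m^3 + 11*m^2/3 - 67*m/3 + 7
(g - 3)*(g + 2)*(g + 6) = g^3 + 5*g^2 - 12*g - 36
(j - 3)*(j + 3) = j^2 - 9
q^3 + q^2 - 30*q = q*(q - 5)*(q + 6)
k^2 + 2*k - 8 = (k - 2)*(k + 4)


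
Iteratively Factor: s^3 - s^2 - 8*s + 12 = (s + 3)*(s^2 - 4*s + 4) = (s - 2)*(s + 3)*(s - 2)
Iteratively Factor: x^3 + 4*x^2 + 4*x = (x)*(x^2 + 4*x + 4) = x*(x + 2)*(x + 2)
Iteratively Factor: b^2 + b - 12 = (b + 4)*(b - 3)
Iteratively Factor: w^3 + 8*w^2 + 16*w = (w + 4)*(w^2 + 4*w) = (w + 4)^2*(w)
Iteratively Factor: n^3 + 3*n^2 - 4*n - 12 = (n + 2)*(n^2 + n - 6) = (n - 2)*(n + 2)*(n + 3)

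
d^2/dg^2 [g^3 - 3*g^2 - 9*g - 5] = 6*g - 6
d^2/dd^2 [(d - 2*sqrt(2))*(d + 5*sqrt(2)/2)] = 2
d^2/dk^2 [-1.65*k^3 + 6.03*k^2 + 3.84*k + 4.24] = 12.06 - 9.9*k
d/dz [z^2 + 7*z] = 2*z + 7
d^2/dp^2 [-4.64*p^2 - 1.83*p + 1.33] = -9.28000000000000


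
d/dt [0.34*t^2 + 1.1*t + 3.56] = 0.68*t + 1.1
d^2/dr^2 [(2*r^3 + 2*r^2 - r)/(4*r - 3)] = 4*(16*r^3 - 36*r^2 + 27*r + 3)/(64*r^3 - 144*r^2 + 108*r - 27)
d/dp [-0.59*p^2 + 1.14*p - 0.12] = 1.14 - 1.18*p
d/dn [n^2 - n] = 2*n - 1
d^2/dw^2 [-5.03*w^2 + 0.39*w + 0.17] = -10.0600000000000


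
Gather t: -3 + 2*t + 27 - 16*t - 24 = -14*t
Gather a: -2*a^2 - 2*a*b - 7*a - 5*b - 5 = -2*a^2 + a*(-2*b - 7) - 5*b - 5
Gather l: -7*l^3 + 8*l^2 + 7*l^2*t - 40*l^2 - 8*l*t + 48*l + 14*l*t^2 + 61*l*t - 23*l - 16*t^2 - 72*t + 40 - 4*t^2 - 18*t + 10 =-7*l^3 + l^2*(7*t - 32) + l*(14*t^2 + 53*t + 25) - 20*t^2 - 90*t + 50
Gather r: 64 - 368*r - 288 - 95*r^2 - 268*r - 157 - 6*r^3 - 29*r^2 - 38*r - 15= -6*r^3 - 124*r^2 - 674*r - 396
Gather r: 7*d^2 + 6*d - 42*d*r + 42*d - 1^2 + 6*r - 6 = 7*d^2 + 48*d + r*(6 - 42*d) - 7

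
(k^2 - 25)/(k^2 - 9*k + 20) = (k + 5)/(k - 4)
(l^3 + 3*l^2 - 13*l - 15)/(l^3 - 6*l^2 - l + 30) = (l^2 + 6*l + 5)/(l^2 - 3*l - 10)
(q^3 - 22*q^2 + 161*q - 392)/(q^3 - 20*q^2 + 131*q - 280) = (q - 7)/(q - 5)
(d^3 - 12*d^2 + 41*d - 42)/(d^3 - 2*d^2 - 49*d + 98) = (d - 3)/(d + 7)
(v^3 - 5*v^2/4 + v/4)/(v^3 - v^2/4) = (v - 1)/v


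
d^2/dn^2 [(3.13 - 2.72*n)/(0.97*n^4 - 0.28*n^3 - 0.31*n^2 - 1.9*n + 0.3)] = (-30.710976*n^7 + 70.720372*n^6 - 21.875304*n^5 - 45.49107*n^4 - 0.525720000000007*n^3 - 1.876002*n^2 + 11.12118*n + 20.07998)/(0.912673*n^12 - 0.790356*n^11 - 0.646893*n^10 - 4.879906*n^9 + 4.149789*n^8 + 2.411496*n^7 + 9.015089*n^6 - 6.74133*n^5 - 2.05131*n^4 - 5.8744*n^3 + 3.1653*n^2 - 0.513*n + 0.027)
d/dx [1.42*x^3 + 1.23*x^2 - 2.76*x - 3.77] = 4.26*x^2 + 2.46*x - 2.76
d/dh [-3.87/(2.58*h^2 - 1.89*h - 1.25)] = (19.9692*h - 7.3143)/(-2.58*h^2 + 1.89*h + 1.25)^2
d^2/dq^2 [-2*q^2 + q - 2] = -4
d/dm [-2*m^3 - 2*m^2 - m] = -6*m^2 - 4*m - 1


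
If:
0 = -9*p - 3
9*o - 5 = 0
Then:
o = 5/9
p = -1/3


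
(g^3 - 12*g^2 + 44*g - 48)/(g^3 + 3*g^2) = (g^3 - 12*g^2 + 44*g - 48)/(g^2*(g + 3))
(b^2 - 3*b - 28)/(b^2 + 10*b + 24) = (b - 7)/(b + 6)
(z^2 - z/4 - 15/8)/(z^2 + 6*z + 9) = (z^2 - z/4 - 15/8)/(z^2 + 6*z + 9)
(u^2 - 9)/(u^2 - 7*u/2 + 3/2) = 2*(u + 3)/(2*u - 1)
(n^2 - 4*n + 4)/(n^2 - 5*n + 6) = (n - 2)/(n - 3)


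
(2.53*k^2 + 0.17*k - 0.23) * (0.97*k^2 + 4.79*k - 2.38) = 2.4541*k^4 + 12.2836*k^3 - 5.4302*k^2 - 1.5063*k + 0.5474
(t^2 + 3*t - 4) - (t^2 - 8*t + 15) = 11*t - 19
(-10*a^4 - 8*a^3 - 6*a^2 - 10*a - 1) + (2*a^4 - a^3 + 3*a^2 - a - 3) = -8*a^4 - 9*a^3 - 3*a^2 - 11*a - 4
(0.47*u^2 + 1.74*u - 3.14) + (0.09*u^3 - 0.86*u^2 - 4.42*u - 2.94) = 0.09*u^3 - 0.39*u^2 - 2.68*u - 6.08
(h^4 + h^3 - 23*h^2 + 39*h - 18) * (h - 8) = h^5 - 7*h^4 - 31*h^3 + 223*h^2 - 330*h + 144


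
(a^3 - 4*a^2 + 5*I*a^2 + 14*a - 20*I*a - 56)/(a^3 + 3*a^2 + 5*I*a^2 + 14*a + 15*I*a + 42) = (a - 4)/(a + 3)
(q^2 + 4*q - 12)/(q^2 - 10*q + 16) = (q + 6)/(q - 8)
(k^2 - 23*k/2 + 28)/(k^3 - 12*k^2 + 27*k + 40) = (k - 7/2)/(k^2 - 4*k - 5)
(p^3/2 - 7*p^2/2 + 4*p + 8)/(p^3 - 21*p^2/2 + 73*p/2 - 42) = (p^2 - 3*p - 4)/(2*p^2 - 13*p + 21)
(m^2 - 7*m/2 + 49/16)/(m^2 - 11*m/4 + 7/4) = (m - 7/4)/(m - 1)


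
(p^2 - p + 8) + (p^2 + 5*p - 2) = 2*p^2 + 4*p + 6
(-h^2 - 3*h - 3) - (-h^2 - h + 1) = -2*h - 4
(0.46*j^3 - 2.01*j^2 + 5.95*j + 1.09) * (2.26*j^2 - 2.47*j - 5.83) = 1.0396*j^5 - 5.6788*j^4 + 15.7299*j^3 - 0.514800000000003*j^2 - 37.3808*j - 6.3547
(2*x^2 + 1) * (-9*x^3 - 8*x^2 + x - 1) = -18*x^5 - 16*x^4 - 7*x^3 - 10*x^2 + x - 1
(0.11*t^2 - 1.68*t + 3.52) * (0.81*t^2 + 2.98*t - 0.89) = 0.0891*t^4 - 1.033*t^3 - 2.2531*t^2 + 11.9848*t - 3.1328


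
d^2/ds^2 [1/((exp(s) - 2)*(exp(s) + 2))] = 4*(exp(2*s) + 4)*exp(2*s)/(exp(6*s) - 12*exp(4*s) + 48*exp(2*s) - 64)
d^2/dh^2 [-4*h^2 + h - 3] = -8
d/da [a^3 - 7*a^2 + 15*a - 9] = 3*a^2 - 14*a + 15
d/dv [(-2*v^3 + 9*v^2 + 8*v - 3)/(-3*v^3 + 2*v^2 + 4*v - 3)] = (23*v^4 + 32*v^3 + 11*v^2 - 42*v - 12)/(9*v^6 - 12*v^5 - 20*v^4 + 34*v^3 + 4*v^2 - 24*v + 9)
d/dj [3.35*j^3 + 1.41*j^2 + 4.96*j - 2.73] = 10.05*j^2 + 2.82*j + 4.96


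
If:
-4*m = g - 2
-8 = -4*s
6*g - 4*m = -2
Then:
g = 0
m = 1/2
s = 2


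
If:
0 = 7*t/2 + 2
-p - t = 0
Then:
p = 4/7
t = -4/7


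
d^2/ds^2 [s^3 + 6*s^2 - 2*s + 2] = 6*s + 12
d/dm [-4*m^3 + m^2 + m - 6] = -12*m^2 + 2*m + 1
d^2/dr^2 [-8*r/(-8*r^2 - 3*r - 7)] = 16*(r*(16*r + 3)^2 - 3*(8*r + 1)*(8*r^2 + 3*r + 7))/(8*r^2 + 3*r + 7)^3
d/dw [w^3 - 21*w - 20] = 3*w^2 - 21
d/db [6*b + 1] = 6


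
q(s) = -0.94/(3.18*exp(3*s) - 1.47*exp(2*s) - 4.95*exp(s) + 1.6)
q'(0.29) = 4032.83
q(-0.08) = 0.55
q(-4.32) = -0.61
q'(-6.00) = 0.00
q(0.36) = -1.11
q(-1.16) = -537.51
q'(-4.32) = -0.03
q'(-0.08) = 0.14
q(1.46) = -0.00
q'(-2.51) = -0.28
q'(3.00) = 0.00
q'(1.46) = 0.02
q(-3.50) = -0.65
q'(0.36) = 19.50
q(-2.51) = -0.79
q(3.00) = 0.00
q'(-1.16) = -475417.52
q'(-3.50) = -0.07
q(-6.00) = -0.59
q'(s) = -0.94*(-9.54*exp(3*s) + 2.94*exp(2*s) + 4.95*exp(s))/(3.18*exp(3*s) - 1.47*exp(2*s) - 4.95*exp(s) + 1.6)^2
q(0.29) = 18.64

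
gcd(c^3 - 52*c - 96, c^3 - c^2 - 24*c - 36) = c + 2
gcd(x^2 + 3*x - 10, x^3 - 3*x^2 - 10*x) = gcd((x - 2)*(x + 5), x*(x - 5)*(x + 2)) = 1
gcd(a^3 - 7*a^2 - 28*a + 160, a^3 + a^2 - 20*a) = a^2 + a - 20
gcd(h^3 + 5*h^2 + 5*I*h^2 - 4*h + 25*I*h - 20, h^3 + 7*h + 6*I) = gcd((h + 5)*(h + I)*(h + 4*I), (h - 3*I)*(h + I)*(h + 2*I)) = h + I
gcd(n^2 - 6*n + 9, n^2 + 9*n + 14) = 1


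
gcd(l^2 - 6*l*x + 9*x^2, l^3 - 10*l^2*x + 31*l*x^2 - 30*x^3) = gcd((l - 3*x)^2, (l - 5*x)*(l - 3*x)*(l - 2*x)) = -l + 3*x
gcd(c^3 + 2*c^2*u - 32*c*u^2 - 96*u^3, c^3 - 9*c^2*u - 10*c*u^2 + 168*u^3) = -c^2 + 2*c*u + 24*u^2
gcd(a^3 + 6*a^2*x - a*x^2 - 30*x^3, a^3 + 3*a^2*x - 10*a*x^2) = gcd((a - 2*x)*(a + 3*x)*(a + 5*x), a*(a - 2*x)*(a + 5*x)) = -a^2 - 3*a*x + 10*x^2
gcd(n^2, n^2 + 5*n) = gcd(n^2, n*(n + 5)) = n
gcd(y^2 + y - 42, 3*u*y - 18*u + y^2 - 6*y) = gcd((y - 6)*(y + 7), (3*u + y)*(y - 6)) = y - 6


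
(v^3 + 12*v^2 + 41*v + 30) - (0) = v^3 + 12*v^2 + 41*v + 30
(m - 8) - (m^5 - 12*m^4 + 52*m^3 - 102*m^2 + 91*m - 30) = -m^5 + 12*m^4 - 52*m^3 + 102*m^2 - 90*m + 22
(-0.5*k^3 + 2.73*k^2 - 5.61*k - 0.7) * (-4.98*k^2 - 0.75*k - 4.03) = 2.49*k^5 - 13.2204*k^4 + 27.9053*k^3 - 3.3084*k^2 + 23.1333*k + 2.821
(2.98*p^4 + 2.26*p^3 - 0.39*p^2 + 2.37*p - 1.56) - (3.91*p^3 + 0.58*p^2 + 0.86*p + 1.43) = 2.98*p^4 - 1.65*p^3 - 0.97*p^2 + 1.51*p - 2.99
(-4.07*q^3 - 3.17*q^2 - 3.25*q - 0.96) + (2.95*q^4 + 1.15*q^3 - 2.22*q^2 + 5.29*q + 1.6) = 2.95*q^4 - 2.92*q^3 - 5.39*q^2 + 2.04*q + 0.64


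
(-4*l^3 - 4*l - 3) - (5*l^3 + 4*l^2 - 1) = -9*l^3 - 4*l^2 - 4*l - 2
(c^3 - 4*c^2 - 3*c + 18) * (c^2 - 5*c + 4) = c^5 - 9*c^4 + 21*c^3 + 17*c^2 - 102*c + 72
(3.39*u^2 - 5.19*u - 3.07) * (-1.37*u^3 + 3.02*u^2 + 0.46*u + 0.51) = -4.6443*u^5 + 17.3481*u^4 - 9.9085*u^3 - 9.9299*u^2 - 4.0591*u - 1.5657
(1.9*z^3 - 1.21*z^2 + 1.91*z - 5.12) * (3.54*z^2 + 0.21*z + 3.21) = 6.726*z^5 - 3.8844*z^4 + 12.6063*z^3 - 21.6078*z^2 + 5.0559*z - 16.4352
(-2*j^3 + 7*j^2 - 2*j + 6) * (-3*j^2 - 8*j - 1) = 6*j^5 - 5*j^4 - 48*j^3 - 9*j^2 - 46*j - 6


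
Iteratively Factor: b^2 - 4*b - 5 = (b + 1)*(b - 5)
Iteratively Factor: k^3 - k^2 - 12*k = (k + 3)*(k^2 - 4*k) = k*(k + 3)*(k - 4)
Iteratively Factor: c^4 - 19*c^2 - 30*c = (c)*(c^3 - 19*c - 30) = c*(c + 3)*(c^2 - 3*c - 10) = c*(c + 2)*(c + 3)*(c - 5)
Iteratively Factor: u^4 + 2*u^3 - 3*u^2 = (u + 3)*(u^3 - u^2) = (u - 1)*(u + 3)*(u^2) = u*(u - 1)*(u + 3)*(u)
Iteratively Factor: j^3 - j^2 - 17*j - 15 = (j + 3)*(j^2 - 4*j - 5) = (j - 5)*(j + 3)*(j + 1)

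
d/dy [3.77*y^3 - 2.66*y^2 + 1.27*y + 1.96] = 11.31*y^2 - 5.32*y + 1.27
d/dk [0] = 0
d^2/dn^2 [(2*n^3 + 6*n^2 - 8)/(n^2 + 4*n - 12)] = 64*(n^3 - 3*n^2 + 24*n + 20)/(n^6 + 12*n^5 + 12*n^4 - 224*n^3 - 144*n^2 + 1728*n - 1728)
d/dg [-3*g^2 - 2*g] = -6*g - 2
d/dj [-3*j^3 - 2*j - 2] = -9*j^2 - 2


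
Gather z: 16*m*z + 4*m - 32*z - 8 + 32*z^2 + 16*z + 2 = 4*m + 32*z^2 + z*(16*m - 16) - 6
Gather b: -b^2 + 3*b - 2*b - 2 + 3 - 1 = -b^2 + b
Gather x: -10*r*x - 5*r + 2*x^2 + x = -5*r + 2*x^2 + x*(1 - 10*r)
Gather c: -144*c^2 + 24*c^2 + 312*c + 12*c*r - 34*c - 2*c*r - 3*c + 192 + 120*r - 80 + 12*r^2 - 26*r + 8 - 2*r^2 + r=-120*c^2 + c*(10*r + 275) + 10*r^2 + 95*r + 120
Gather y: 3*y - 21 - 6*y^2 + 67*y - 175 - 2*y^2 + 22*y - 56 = -8*y^2 + 92*y - 252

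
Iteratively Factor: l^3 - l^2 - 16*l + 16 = (l - 1)*(l^2 - 16) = (l - 4)*(l - 1)*(l + 4)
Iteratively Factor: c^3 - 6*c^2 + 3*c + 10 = (c - 5)*(c^2 - c - 2) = (c - 5)*(c - 2)*(c + 1)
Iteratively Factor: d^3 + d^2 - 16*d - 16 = (d + 1)*(d^2 - 16) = (d + 1)*(d + 4)*(d - 4)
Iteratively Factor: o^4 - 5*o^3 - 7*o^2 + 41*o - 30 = (o - 2)*(o^3 - 3*o^2 - 13*o + 15) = (o - 2)*(o - 1)*(o^2 - 2*o - 15) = (o - 5)*(o - 2)*(o - 1)*(o + 3)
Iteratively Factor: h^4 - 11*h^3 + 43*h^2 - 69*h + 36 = (h - 3)*(h^3 - 8*h^2 + 19*h - 12) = (h - 4)*(h - 3)*(h^2 - 4*h + 3) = (h - 4)*(h - 3)*(h - 1)*(h - 3)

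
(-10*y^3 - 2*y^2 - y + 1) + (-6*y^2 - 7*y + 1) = -10*y^3 - 8*y^2 - 8*y + 2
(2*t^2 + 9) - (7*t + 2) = 2*t^2 - 7*t + 7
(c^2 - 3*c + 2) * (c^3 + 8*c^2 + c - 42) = c^5 + 5*c^4 - 21*c^3 - 29*c^2 + 128*c - 84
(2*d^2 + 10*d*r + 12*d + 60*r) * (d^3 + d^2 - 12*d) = 2*d^5 + 10*d^4*r + 14*d^4 + 70*d^3*r - 12*d^3 - 60*d^2*r - 144*d^2 - 720*d*r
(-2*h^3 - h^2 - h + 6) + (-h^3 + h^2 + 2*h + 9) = -3*h^3 + h + 15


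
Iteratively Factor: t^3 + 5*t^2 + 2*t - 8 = (t - 1)*(t^2 + 6*t + 8) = (t - 1)*(t + 2)*(t + 4)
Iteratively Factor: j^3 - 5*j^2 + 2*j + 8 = (j + 1)*(j^2 - 6*j + 8) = (j - 4)*(j + 1)*(j - 2)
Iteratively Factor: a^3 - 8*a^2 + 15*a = (a - 5)*(a^2 - 3*a) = (a - 5)*(a - 3)*(a)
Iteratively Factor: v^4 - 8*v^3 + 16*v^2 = (v)*(v^3 - 8*v^2 + 16*v) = v*(v - 4)*(v^2 - 4*v) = v*(v - 4)^2*(v)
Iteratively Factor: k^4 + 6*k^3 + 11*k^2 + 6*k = (k + 2)*(k^3 + 4*k^2 + 3*k) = (k + 2)*(k + 3)*(k^2 + k) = k*(k + 2)*(k + 3)*(k + 1)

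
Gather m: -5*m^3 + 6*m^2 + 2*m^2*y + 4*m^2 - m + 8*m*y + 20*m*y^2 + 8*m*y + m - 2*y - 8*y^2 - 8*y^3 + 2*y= -5*m^3 + m^2*(2*y + 10) + m*(20*y^2 + 16*y) - 8*y^3 - 8*y^2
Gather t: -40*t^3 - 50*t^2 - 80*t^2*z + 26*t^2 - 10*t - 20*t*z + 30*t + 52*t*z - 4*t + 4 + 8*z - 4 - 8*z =-40*t^3 + t^2*(-80*z - 24) + t*(32*z + 16)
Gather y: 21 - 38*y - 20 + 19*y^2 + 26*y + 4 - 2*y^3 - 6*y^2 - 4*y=-2*y^3 + 13*y^2 - 16*y + 5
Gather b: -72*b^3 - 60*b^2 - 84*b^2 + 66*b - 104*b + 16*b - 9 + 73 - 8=-72*b^3 - 144*b^2 - 22*b + 56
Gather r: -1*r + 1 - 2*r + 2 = 3 - 3*r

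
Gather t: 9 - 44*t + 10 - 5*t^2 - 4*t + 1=-5*t^2 - 48*t + 20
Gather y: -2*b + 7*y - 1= -2*b + 7*y - 1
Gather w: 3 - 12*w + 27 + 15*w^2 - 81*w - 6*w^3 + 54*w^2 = -6*w^3 + 69*w^2 - 93*w + 30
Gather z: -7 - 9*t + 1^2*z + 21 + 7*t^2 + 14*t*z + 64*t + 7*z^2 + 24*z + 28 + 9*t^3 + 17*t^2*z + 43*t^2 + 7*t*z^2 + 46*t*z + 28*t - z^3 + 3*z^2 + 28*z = 9*t^3 + 50*t^2 + 83*t - z^3 + z^2*(7*t + 10) + z*(17*t^2 + 60*t + 53) + 42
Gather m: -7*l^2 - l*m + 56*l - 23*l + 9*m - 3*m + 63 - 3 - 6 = -7*l^2 + 33*l + m*(6 - l) + 54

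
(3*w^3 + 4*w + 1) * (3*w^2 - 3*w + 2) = 9*w^5 - 9*w^4 + 18*w^3 - 9*w^2 + 5*w + 2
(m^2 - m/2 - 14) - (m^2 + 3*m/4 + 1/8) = -5*m/4 - 113/8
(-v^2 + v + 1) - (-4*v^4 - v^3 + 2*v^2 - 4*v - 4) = 4*v^4 + v^3 - 3*v^2 + 5*v + 5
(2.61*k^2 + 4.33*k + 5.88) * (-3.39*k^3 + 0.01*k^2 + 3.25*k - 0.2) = -8.8479*k^5 - 14.6526*k^4 - 11.4074*k^3 + 13.6093*k^2 + 18.244*k - 1.176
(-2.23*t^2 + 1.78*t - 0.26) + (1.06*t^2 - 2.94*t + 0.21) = -1.17*t^2 - 1.16*t - 0.05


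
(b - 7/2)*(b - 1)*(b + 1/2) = b^3 - 4*b^2 + 5*b/4 + 7/4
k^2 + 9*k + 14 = (k + 2)*(k + 7)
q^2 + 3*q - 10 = (q - 2)*(q + 5)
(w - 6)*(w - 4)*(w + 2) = w^3 - 8*w^2 + 4*w + 48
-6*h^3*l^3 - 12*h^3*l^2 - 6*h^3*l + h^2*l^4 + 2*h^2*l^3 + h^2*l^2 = l*(-6*h + l)*(h*l + h)^2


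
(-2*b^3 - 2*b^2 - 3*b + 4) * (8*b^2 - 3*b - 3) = -16*b^5 - 10*b^4 - 12*b^3 + 47*b^2 - 3*b - 12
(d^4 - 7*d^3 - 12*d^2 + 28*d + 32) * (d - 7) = d^5 - 14*d^4 + 37*d^3 + 112*d^2 - 164*d - 224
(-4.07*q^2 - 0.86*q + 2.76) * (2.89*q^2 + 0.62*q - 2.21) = -11.7623*q^4 - 5.0088*q^3 + 16.4379*q^2 + 3.6118*q - 6.0996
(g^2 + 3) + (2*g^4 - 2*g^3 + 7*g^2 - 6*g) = 2*g^4 - 2*g^3 + 8*g^2 - 6*g + 3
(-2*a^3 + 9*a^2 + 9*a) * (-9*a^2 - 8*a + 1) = 18*a^5 - 65*a^4 - 155*a^3 - 63*a^2 + 9*a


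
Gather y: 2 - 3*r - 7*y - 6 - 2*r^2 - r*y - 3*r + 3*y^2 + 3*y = -2*r^2 - 6*r + 3*y^2 + y*(-r - 4) - 4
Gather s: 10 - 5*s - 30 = -5*s - 20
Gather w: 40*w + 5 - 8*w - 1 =32*w + 4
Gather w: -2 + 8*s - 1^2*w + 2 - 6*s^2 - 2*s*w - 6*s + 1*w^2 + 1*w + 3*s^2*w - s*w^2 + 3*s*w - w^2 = -6*s^2 - s*w^2 + 2*s + w*(3*s^2 + s)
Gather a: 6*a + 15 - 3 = 6*a + 12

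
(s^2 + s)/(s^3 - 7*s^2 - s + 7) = s/(s^2 - 8*s + 7)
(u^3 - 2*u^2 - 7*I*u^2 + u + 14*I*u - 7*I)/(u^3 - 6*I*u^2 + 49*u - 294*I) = (u^2 - 2*u + 1)/(u^2 + I*u + 42)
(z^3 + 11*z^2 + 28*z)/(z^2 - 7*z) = (z^2 + 11*z + 28)/(z - 7)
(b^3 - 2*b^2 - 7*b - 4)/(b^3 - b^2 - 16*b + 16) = (b^2 + 2*b + 1)/(b^2 + 3*b - 4)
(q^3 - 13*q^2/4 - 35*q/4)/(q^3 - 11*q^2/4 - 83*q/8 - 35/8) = 2*q/(2*q + 1)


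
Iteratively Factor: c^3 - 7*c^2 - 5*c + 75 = (c + 3)*(c^2 - 10*c + 25) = (c - 5)*(c + 3)*(c - 5)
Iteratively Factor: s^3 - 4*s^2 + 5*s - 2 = (s - 1)*(s^2 - 3*s + 2) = (s - 2)*(s - 1)*(s - 1)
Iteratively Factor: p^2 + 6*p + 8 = (p + 2)*(p + 4)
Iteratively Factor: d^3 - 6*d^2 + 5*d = (d - 1)*(d^2 - 5*d) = d*(d - 1)*(d - 5)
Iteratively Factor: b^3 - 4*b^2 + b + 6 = (b - 2)*(b^2 - 2*b - 3) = (b - 2)*(b + 1)*(b - 3)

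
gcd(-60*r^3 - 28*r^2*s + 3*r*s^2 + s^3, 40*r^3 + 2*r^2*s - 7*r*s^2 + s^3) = 10*r^2 + 3*r*s - s^2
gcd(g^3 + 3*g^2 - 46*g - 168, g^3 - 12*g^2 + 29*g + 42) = g - 7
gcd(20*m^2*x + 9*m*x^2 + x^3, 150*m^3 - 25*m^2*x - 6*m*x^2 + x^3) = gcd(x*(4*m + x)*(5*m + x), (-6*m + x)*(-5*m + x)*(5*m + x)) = 5*m + x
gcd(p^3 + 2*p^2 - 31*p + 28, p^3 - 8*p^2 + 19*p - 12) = p^2 - 5*p + 4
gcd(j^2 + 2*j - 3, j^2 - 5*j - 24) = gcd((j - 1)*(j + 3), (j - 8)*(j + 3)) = j + 3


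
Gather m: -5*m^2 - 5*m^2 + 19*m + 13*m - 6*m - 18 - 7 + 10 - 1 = -10*m^2 + 26*m - 16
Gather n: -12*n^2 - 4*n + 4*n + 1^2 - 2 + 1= -12*n^2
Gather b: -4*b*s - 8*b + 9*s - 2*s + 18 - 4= b*(-4*s - 8) + 7*s + 14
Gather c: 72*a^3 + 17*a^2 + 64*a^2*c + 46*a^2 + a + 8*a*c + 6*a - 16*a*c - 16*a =72*a^3 + 63*a^2 - 9*a + c*(64*a^2 - 8*a)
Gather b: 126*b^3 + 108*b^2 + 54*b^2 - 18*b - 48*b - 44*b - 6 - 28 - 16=126*b^3 + 162*b^2 - 110*b - 50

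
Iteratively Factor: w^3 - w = (w - 1)*(w^2 + w) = w*(w - 1)*(w + 1)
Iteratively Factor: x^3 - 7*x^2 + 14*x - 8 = (x - 2)*(x^2 - 5*x + 4) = (x - 2)*(x - 1)*(x - 4)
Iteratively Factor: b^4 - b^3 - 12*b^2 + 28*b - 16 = (b + 4)*(b^3 - 5*b^2 + 8*b - 4) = (b - 1)*(b + 4)*(b^2 - 4*b + 4) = (b - 2)*(b - 1)*(b + 4)*(b - 2)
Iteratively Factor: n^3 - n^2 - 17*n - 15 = (n + 3)*(n^2 - 4*n - 5) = (n - 5)*(n + 3)*(n + 1)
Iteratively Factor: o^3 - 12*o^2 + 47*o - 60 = (o - 4)*(o^2 - 8*o + 15) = (o - 5)*(o - 4)*(o - 3)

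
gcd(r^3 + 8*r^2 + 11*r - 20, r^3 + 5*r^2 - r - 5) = r^2 + 4*r - 5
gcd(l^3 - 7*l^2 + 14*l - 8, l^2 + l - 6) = l - 2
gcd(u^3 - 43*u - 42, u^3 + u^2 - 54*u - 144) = u + 6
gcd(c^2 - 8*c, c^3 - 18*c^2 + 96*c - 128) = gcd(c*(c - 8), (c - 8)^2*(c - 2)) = c - 8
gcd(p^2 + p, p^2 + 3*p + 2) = p + 1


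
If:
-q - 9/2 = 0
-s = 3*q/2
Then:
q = -9/2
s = 27/4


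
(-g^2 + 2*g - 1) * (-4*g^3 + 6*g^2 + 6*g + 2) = 4*g^5 - 14*g^4 + 10*g^3 + 4*g^2 - 2*g - 2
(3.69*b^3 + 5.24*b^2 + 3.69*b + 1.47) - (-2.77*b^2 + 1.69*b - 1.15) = 3.69*b^3 + 8.01*b^2 + 2.0*b + 2.62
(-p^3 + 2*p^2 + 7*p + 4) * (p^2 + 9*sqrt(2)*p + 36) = -p^5 - 9*sqrt(2)*p^4 + 2*p^4 - 29*p^3 + 18*sqrt(2)*p^3 + 76*p^2 + 63*sqrt(2)*p^2 + 36*sqrt(2)*p + 252*p + 144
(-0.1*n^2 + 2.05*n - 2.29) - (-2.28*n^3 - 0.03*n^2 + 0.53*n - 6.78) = 2.28*n^3 - 0.07*n^2 + 1.52*n + 4.49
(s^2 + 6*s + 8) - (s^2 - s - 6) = 7*s + 14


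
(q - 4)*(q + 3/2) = q^2 - 5*q/2 - 6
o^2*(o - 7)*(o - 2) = o^4 - 9*o^3 + 14*o^2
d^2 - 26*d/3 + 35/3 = (d - 7)*(d - 5/3)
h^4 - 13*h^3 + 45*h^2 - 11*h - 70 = (h - 7)*(h - 5)*(h - 2)*(h + 1)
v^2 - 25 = (v - 5)*(v + 5)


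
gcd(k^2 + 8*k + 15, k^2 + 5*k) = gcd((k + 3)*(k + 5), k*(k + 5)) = k + 5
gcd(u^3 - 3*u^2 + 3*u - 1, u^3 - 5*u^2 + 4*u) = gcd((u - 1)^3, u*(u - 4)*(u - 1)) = u - 1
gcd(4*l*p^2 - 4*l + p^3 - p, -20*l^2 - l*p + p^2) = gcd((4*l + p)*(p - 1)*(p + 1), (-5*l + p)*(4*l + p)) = 4*l + p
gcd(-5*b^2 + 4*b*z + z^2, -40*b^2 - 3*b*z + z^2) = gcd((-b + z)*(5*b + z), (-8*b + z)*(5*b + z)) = 5*b + z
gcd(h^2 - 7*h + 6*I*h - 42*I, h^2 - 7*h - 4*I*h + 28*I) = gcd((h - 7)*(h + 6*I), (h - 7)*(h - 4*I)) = h - 7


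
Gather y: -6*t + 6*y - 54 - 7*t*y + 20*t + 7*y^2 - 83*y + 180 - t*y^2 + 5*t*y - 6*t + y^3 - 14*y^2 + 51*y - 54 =8*t + y^3 + y^2*(-t - 7) + y*(-2*t - 26) + 72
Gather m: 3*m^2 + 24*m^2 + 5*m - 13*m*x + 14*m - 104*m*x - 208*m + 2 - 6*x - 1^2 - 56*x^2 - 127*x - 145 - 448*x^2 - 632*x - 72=27*m^2 + m*(-117*x - 189) - 504*x^2 - 765*x - 216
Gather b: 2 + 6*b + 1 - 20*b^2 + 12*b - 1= -20*b^2 + 18*b + 2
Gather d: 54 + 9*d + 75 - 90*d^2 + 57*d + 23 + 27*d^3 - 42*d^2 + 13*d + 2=27*d^3 - 132*d^2 + 79*d + 154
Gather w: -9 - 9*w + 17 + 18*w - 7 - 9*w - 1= 0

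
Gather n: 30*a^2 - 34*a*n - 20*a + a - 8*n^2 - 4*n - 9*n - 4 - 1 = 30*a^2 - 19*a - 8*n^2 + n*(-34*a - 13) - 5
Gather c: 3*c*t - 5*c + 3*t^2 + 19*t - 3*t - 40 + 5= c*(3*t - 5) + 3*t^2 + 16*t - 35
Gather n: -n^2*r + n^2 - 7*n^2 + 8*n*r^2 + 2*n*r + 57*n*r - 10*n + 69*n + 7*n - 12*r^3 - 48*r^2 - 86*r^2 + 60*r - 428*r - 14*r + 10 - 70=n^2*(-r - 6) + n*(8*r^2 + 59*r + 66) - 12*r^3 - 134*r^2 - 382*r - 60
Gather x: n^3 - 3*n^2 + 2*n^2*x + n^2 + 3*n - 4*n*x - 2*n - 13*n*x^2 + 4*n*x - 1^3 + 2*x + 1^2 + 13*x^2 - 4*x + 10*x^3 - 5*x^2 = n^3 - 2*n^2 + n + 10*x^3 + x^2*(8 - 13*n) + x*(2*n^2 - 2)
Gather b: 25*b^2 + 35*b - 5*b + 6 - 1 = 25*b^2 + 30*b + 5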